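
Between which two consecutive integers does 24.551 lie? 24 and 25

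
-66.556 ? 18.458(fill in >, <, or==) <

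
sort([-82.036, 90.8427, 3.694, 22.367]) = [-82.036, 3.694, 22.367, 90.8427]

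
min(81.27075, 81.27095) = 81.27075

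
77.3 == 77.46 False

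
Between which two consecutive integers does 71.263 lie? 71 and 72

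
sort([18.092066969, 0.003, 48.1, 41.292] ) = [0.003, 18.092066969, 41.292, 48.1]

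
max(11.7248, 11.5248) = 11.7248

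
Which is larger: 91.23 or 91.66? 91.66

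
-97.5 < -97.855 False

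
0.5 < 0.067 False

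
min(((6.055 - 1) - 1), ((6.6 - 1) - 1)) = 4.055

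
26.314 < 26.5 True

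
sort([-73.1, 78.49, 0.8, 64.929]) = [-73.1, 0.8, 64.929, 78.49]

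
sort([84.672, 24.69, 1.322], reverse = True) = [84.672, 24.69, 1.322]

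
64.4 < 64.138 False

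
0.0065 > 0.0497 False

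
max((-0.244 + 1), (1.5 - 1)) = 0.756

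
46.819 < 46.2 False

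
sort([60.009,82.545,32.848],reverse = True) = [82.545,60.009,32.848]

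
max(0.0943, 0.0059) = 0.0943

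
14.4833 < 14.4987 True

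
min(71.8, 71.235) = 71.235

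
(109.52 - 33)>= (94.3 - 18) True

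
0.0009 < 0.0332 True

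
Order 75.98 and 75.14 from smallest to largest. 75.14, 75.98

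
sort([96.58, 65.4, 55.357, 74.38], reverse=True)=[96.58, 74.38, 65.4, 55.357]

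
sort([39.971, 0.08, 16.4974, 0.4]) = [0.08, 0.4, 16.4974, 39.971]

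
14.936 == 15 False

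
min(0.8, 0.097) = 0.097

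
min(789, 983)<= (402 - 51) False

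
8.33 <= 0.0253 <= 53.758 False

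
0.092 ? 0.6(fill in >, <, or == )<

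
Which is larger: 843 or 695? 843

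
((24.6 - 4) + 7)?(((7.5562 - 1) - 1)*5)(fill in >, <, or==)<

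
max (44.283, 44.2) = 44.283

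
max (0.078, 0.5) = 0.5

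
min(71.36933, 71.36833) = 71.36833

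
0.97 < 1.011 True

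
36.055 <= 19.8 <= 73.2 False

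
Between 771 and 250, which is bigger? 771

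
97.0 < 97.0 False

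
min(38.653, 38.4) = 38.4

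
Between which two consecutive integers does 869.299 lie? 869 and 870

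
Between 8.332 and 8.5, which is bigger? 8.5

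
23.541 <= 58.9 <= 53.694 False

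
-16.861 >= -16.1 False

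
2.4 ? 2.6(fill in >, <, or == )<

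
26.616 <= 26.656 True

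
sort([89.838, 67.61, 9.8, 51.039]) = [9.8, 51.039, 67.61, 89.838]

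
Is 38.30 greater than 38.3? No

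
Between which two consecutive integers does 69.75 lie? 69 and 70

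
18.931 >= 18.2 True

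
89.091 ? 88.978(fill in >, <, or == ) >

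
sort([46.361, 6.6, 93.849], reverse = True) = [93.849, 46.361, 6.6]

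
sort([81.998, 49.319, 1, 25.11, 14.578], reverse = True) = [81.998, 49.319, 25.11, 14.578, 1]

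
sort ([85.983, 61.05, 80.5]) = [61.05, 80.5, 85.983]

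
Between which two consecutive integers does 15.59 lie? 15 and 16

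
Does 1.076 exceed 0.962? Yes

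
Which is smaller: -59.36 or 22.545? -59.36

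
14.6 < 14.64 True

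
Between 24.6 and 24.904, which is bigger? 24.904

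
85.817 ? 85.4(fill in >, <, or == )>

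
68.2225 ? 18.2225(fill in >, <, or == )>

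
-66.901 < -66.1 True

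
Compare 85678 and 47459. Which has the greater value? 85678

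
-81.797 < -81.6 True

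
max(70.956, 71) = 71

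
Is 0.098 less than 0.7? Yes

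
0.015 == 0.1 False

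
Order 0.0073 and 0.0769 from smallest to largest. 0.0073, 0.0769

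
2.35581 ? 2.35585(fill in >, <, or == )<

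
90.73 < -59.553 False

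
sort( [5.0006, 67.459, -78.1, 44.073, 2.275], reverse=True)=[67.459, 44.073, 5.0006, 2.275, -78.1]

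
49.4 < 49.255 False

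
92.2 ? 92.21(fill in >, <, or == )<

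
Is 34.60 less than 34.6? No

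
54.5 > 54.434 True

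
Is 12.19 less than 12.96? Yes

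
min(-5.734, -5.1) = -5.734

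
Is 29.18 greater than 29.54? No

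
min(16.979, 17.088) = 16.979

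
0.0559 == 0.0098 False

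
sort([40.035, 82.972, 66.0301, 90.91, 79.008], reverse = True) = [90.91, 82.972, 79.008, 66.0301, 40.035]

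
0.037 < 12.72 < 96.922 True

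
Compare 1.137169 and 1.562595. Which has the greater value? 1.562595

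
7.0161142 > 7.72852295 False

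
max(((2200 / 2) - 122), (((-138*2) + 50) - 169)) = 978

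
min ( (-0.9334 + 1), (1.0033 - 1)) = 0.0033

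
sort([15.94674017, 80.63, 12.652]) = [12.652, 15.94674017, 80.63]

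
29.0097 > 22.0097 True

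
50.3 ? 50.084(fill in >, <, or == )>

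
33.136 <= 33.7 True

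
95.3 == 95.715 False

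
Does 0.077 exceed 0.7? No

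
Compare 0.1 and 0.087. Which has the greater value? 0.1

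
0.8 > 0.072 True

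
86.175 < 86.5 True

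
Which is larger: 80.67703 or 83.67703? 83.67703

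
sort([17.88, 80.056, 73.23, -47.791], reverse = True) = [80.056, 73.23, 17.88, -47.791]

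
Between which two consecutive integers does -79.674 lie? -80 and -79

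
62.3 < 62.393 True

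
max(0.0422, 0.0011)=0.0422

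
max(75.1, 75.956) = 75.956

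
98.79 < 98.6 False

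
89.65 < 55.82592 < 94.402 False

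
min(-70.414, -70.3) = -70.414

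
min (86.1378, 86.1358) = 86.1358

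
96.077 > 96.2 False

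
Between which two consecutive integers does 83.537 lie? 83 and 84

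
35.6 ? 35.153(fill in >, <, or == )>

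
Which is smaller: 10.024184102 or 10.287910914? 10.024184102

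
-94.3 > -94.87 True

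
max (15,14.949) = 15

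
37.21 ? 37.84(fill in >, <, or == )<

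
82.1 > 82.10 False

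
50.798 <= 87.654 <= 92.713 True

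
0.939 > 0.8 True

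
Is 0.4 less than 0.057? No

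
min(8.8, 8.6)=8.6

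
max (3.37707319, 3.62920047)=3.62920047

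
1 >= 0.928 True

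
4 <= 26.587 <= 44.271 True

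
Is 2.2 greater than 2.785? No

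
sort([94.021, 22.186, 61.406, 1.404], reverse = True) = [94.021, 61.406, 22.186, 1.404]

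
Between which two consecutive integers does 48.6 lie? 48 and 49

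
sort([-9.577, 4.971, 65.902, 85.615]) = [-9.577, 4.971, 65.902, 85.615]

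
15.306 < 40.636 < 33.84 False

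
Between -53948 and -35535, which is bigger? -35535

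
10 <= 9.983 False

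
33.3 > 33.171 True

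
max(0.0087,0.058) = 0.058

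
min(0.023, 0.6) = 0.023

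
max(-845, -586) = -586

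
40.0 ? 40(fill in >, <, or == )==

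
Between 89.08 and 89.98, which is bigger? 89.98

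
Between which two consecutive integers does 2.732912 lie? 2 and 3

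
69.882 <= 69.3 False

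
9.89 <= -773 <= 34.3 False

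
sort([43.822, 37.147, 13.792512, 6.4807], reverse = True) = [43.822, 37.147, 13.792512, 6.4807]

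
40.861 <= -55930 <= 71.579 False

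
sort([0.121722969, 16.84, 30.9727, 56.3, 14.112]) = [0.121722969, 14.112, 16.84, 30.9727, 56.3]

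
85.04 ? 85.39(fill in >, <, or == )<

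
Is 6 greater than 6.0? No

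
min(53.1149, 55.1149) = 53.1149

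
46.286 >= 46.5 False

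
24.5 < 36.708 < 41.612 True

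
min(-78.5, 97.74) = -78.5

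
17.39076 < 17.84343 True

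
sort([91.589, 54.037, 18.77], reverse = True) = [91.589, 54.037, 18.77]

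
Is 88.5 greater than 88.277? Yes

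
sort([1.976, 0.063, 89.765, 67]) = [0.063, 1.976, 67, 89.765]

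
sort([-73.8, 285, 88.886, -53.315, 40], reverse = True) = [285, 88.886, 40, -53.315, -73.8]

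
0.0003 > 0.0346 False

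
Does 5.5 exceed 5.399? Yes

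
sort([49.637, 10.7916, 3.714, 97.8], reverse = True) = [97.8, 49.637, 10.7916, 3.714]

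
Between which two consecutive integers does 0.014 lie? 0 and 1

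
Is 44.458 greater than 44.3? Yes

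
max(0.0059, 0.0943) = 0.0943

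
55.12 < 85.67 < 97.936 True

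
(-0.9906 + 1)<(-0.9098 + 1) True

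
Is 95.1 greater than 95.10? No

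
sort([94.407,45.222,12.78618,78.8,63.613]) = [12.78618,45.222,63.613,78.8,94.407]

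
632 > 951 False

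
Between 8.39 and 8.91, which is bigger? 8.91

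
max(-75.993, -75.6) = -75.6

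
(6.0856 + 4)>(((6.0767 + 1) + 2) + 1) True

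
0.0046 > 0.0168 False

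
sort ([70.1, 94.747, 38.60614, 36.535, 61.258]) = [36.535, 38.60614, 61.258, 70.1, 94.747]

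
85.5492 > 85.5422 True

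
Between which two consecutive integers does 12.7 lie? 12 and 13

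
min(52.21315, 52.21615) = 52.21315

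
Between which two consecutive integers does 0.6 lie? 0 and 1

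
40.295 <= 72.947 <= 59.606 False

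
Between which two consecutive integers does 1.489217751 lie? 1 and 2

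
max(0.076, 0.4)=0.4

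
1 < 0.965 False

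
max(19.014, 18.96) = 19.014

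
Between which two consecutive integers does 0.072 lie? 0 and 1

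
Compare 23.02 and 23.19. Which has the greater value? 23.19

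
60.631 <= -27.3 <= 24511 False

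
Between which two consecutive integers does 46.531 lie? 46 and 47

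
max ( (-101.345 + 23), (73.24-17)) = 56.24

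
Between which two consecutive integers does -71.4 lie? -72 and -71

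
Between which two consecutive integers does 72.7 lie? 72 and 73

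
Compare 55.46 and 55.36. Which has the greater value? 55.46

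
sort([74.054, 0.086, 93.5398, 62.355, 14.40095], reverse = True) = [93.5398, 74.054, 62.355, 14.40095, 0.086]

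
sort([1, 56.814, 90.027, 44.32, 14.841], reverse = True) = [90.027, 56.814, 44.32, 14.841, 1]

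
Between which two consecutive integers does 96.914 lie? 96 and 97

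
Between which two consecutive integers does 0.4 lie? 0 and 1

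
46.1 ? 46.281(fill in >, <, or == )<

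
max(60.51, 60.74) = 60.74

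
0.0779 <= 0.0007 False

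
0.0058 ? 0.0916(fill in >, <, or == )<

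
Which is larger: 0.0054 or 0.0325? 0.0325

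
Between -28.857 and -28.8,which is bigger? -28.8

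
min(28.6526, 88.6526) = 28.6526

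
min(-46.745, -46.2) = -46.745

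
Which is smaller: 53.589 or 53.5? 53.5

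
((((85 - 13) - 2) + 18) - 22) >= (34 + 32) True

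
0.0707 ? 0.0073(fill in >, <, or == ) >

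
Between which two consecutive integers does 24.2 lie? 24 and 25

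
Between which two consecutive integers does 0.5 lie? 0 and 1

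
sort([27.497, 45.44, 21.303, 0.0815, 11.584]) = [0.0815, 11.584, 21.303, 27.497, 45.44]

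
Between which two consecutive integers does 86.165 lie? 86 and 87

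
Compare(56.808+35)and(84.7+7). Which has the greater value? (56.808+35)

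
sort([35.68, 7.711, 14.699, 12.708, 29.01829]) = [7.711, 12.708, 14.699, 29.01829, 35.68]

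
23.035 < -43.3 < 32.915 False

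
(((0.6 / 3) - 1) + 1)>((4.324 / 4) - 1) True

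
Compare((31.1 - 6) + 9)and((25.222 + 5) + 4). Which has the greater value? ((25.222 + 5) + 4)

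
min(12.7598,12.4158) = 12.4158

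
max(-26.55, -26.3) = -26.3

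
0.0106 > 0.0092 True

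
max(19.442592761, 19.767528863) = 19.767528863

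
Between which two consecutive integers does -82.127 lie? -83 and -82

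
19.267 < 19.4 True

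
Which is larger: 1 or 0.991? 1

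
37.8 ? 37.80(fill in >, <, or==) ==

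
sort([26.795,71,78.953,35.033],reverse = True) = [78.953,71,35.033,26.795]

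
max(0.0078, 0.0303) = 0.0303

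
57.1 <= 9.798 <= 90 False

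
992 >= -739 True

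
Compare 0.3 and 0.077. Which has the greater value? 0.3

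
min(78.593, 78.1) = 78.1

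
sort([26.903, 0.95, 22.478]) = [0.95, 22.478, 26.903]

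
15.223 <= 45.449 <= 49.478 True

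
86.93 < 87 True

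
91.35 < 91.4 True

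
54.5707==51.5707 False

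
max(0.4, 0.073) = 0.4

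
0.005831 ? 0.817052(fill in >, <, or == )<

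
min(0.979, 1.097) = 0.979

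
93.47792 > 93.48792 False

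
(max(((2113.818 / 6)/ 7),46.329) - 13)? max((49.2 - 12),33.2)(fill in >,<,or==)>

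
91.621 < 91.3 False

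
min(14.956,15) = 14.956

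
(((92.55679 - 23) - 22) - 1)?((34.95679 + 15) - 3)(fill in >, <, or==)<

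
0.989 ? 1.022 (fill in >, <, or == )<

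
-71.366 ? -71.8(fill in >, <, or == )>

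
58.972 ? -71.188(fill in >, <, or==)>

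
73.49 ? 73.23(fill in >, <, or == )>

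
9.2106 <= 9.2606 True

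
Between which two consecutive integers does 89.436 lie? 89 and 90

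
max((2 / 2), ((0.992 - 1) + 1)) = 1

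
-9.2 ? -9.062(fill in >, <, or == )<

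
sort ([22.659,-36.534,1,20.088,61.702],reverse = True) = [61.702,22.659,20.088,1,-36.534]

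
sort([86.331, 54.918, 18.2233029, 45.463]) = [18.2233029, 45.463, 54.918, 86.331]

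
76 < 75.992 False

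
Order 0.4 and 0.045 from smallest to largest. 0.045, 0.4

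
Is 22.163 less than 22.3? Yes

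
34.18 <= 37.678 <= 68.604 True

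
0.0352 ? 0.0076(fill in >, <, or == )>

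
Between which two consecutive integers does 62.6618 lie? 62 and 63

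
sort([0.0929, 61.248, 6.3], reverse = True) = [61.248, 6.3, 0.0929]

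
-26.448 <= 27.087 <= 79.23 True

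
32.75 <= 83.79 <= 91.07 True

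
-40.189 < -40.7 False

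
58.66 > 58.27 True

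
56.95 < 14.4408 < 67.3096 False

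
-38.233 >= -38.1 False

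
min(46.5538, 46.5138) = 46.5138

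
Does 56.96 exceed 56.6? Yes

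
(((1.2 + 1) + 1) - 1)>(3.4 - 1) False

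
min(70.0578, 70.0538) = 70.0538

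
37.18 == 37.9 False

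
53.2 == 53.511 False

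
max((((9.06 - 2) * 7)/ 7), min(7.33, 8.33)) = 7.33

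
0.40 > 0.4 False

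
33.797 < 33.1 False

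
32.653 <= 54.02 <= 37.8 False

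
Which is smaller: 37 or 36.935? 36.935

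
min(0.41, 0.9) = 0.41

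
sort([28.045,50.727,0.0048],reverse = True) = [50.727,28.045,0.0048]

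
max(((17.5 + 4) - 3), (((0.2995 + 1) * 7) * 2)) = 18.5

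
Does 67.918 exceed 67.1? Yes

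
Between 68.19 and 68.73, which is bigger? 68.73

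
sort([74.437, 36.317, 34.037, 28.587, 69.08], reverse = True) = [74.437, 69.08, 36.317, 34.037, 28.587]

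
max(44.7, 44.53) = 44.7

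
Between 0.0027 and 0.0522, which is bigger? 0.0522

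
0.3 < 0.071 False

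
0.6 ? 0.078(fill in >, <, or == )>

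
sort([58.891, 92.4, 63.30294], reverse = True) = [92.4, 63.30294, 58.891]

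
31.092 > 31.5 False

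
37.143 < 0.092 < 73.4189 False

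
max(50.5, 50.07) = 50.5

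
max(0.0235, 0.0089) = 0.0235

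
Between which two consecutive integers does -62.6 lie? -63 and -62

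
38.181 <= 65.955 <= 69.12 True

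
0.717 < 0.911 True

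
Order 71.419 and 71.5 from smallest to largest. 71.419, 71.5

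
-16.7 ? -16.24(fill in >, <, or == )<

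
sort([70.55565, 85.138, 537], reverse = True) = [537, 85.138, 70.55565]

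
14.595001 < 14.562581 False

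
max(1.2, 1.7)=1.7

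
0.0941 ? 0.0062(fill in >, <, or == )>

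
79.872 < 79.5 False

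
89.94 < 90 True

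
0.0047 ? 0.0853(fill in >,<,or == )<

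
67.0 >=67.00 True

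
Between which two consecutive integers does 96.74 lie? 96 and 97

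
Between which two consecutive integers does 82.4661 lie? 82 and 83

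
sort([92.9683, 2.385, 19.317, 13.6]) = [2.385, 13.6, 19.317, 92.9683]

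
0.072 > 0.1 False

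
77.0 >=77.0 True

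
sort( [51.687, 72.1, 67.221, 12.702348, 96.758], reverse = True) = [96.758, 72.1, 67.221, 51.687, 12.702348]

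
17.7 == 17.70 True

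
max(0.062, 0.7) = 0.7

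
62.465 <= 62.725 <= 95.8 True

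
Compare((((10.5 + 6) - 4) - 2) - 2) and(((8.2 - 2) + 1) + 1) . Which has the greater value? ((((10.5 + 6) - 4) - 2) - 2)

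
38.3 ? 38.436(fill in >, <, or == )<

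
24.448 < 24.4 False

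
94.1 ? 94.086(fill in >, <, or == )>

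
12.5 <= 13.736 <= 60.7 True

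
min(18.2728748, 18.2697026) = 18.2697026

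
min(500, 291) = 291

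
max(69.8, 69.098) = 69.8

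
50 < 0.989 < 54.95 False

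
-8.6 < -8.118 True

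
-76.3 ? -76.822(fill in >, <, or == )>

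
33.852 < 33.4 False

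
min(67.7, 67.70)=67.7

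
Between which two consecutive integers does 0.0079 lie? 0 and 1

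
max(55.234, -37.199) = 55.234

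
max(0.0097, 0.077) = 0.077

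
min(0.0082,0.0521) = 0.0082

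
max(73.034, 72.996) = 73.034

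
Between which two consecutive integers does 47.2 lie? 47 and 48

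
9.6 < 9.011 False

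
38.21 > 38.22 False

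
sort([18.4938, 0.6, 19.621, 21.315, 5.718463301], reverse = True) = [21.315, 19.621, 18.4938, 5.718463301, 0.6]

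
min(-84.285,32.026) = -84.285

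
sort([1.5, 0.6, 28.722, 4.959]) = [0.6, 1.5, 4.959, 28.722]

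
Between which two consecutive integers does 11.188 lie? 11 and 12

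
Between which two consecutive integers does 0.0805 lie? 0 and 1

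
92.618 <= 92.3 False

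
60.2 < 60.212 True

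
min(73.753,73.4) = 73.4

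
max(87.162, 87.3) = 87.3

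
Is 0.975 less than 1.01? Yes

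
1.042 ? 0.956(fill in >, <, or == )>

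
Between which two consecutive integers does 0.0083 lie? 0 and 1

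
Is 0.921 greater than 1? No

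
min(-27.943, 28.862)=-27.943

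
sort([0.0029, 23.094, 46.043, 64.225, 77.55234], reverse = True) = [77.55234, 64.225, 46.043, 23.094, 0.0029]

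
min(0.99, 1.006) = 0.99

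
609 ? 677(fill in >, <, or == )<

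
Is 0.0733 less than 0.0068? No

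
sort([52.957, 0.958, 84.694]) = [0.958, 52.957, 84.694]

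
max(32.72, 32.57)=32.72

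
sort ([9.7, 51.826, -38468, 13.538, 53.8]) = [-38468, 9.7, 13.538, 51.826, 53.8]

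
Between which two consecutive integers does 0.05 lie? 0 and 1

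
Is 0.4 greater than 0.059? Yes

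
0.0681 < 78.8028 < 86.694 True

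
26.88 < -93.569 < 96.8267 False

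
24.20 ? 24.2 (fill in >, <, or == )==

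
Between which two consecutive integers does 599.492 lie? 599 and 600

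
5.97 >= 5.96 True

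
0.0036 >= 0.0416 False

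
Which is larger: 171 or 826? 826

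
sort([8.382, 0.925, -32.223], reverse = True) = [8.382, 0.925, -32.223]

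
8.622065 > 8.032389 True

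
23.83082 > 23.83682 False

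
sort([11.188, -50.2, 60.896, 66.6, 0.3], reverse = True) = [66.6, 60.896, 11.188, 0.3, -50.2]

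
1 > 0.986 True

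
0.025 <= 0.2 True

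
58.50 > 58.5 False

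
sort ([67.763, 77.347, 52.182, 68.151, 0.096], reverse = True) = [77.347, 68.151, 67.763, 52.182, 0.096]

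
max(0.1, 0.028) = 0.1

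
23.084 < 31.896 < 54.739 True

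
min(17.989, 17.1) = 17.1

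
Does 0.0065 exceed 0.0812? No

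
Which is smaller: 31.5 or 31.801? 31.5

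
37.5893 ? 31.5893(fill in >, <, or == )>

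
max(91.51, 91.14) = 91.51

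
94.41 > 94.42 False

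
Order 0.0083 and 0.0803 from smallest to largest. 0.0083, 0.0803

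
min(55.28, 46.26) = 46.26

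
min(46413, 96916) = 46413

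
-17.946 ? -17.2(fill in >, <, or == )<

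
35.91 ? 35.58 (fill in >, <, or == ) >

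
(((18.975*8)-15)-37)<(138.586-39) False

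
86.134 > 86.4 False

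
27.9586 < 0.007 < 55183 False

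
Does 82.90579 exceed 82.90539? Yes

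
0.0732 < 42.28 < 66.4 True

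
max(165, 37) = 165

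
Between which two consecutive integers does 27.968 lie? 27 and 28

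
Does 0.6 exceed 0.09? Yes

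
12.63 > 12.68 False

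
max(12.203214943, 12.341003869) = 12.341003869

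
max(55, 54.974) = 55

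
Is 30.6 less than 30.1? No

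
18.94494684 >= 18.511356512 True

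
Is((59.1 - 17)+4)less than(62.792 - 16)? Yes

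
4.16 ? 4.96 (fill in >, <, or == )<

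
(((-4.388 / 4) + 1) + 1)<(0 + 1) True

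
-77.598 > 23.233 False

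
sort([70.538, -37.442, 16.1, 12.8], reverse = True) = [70.538, 16.1, 12.8, -37.442]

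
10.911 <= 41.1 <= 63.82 True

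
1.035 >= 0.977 True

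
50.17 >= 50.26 False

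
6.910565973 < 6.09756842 False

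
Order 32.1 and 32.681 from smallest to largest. 32.1, 32.681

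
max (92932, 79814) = 92932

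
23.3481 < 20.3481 False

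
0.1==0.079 False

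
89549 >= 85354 True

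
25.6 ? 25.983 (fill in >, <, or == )<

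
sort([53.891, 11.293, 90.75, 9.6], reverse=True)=[90.75, 53.891, 11.293, 9.6]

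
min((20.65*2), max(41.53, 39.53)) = 41.3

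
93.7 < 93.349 False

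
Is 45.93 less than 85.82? Yes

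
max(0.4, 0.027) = 0.4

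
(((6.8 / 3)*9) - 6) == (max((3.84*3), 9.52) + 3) False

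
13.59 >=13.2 True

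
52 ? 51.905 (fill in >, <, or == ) >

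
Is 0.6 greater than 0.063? Yes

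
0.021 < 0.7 True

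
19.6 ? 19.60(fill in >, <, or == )==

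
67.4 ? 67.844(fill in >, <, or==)<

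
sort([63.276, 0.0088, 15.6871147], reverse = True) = [63.276, 15.6871147, 0.0088]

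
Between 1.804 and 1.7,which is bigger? 1.804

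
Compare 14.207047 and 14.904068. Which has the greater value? 14.904068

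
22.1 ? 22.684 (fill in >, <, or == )<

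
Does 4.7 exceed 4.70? No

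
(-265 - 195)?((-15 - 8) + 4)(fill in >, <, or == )<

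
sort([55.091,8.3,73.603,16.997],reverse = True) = [73.603,55.091,16.997,8.3]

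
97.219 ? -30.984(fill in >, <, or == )>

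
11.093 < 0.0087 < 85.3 False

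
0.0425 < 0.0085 False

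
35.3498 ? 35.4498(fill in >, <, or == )<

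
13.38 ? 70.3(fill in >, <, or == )<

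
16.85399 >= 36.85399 False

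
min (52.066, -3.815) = -3.815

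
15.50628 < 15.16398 False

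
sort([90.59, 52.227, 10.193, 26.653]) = [10.193, 26.653, 52.227, 90.59]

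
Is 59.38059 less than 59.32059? No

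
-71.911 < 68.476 True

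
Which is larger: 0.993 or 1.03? 1.03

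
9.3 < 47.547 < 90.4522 True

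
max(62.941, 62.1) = 62.941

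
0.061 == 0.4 False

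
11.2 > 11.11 True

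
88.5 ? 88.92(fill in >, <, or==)<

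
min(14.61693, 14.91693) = 14.61693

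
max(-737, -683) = -683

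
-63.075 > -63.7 True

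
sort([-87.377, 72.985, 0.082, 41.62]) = [-87.377, 0.082, 41.62, 72.985]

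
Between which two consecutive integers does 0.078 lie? 0 and 1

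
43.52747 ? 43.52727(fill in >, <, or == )>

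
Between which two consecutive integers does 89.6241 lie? 89 and 90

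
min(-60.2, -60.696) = -60.696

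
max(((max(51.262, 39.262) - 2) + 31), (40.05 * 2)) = 80.262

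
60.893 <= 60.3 False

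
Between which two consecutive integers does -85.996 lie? -86 and -85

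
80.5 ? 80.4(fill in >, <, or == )>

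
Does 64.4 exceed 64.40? No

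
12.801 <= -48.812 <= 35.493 False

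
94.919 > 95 False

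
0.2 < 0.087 False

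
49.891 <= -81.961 False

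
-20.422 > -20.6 True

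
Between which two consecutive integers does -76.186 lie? -77 and -76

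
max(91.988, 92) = 92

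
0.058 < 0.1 True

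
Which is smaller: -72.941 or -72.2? -72.941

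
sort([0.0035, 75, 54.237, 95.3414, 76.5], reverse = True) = [95.3414, 76.5, 75, 54.237, 0.0035]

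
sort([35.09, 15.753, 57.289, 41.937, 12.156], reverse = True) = [57.289, 41.937, 35.09, 15.753, 12.156]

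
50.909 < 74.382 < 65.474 False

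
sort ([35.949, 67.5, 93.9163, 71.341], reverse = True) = [93.9163, 71.341, 67.5, 35.949]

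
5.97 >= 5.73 True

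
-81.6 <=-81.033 True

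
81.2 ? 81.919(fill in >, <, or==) <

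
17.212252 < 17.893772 True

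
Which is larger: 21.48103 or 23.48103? 23.48103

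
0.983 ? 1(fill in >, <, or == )<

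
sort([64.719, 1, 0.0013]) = [0.0013, 1, 64.719]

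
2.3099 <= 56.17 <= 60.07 True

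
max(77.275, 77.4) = 77.4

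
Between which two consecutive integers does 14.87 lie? 14 and 15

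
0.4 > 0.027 True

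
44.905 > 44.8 True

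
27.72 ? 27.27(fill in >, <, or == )>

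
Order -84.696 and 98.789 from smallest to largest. -84.696, 98.789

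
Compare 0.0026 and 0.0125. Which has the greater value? 0.0125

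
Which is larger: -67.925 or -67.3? -67.3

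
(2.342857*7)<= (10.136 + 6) False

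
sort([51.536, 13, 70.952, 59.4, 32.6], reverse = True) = [70.952, 59.4, 51.536, 32.6, 13]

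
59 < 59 False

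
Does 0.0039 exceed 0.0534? No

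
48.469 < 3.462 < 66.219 False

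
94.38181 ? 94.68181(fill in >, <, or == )<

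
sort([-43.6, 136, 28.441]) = [-43.6, 28.441, 136]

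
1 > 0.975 True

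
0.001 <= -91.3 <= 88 False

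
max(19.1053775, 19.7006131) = 19.7006131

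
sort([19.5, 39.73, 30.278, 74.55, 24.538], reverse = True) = [74.55, 39.73, 30.278, 24.538, 19.5]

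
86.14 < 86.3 True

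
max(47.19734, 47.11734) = 47.19734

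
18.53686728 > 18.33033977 True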